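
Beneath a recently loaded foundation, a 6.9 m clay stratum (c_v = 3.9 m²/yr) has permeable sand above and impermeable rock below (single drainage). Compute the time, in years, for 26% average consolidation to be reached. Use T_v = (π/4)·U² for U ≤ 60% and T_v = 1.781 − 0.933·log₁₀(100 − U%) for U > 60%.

t ≈ 0.648 years

Drainage path length: H_d = H = 6.9 m (single drainage).
U ≤ 60%: T_v = (π/4)·U² = (π/4)×0.26² = 0.053093.
t = T_v·H_d²/c_v = 0.053093×6.9²/3.9 = 0.6481 years.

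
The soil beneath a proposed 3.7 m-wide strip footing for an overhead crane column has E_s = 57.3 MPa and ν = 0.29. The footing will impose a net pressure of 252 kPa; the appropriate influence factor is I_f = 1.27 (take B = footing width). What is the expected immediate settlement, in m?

Immediate (elastic) settlement: S_e = q·B·(1−ν²)/E_s · I_f.
E_s = 57.3 MPa = 57300 kPa.
S_e = 252 × 3.7 × (1 − 0.29²) / 57300 × 1.27
    = 252 × 3.7 × 0.9159 / 57300 × 1.27
    = 0.01893 m

S_e ≈ 0.0189 m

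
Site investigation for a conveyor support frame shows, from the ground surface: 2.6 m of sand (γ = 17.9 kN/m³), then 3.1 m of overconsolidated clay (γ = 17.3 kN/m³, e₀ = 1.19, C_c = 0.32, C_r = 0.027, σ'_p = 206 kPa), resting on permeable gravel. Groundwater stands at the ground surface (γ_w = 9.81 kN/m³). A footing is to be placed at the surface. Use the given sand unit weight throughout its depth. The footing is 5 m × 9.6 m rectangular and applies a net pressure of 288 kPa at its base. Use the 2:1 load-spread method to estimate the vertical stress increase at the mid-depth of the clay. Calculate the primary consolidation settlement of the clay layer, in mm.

Mid-depth of clay below the ground surface: z = 2.6 + 3.1/2 = 4.15 m.
Total vertical stress at mid-clay: σ_v = 17.9×2.6 + 17.3×1.55 = 73.355 kPa.
Pore pressure: u = 9.81×(4.15 − 0) = 40.712 kPa.
Initial effective stress: σ'_0 = σ_v − u = 73.355 − 40.712 = 32.643 kPa.
Stress increase at mid-clay by the 2:1 spreading method:
Δσ = qBL/((B+z)(L+z)) = 288×5×9.6/((5+4.15)(9.6+4.15)) = 109.88 kPa
Final effective stress: σ'_f = 32.643 + 109.88 = 142.52 kPa.
σ'_f = 142.52 ≤ σ'_p = 206 kPa, so the clay remains overconsolidated and only the recompression index applies:
S_c = C_r·H/(1+e₀)·log₁₀(σ'_f/σ'_0) = 0.027×3.1/2.19×log₁₀(142.52/32.643)
    = 0.038219 × 0.64009 = 0.02446 m

S_c ≈ 24.5 mm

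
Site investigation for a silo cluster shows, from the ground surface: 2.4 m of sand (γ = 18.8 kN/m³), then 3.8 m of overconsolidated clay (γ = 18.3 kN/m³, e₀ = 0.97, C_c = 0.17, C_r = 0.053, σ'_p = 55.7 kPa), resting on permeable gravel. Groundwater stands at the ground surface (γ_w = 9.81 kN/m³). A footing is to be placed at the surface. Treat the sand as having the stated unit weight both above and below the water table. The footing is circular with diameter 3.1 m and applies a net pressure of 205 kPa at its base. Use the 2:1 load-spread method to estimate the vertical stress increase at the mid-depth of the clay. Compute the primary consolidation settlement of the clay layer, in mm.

S_c ≈ 57.2 mm

Mid-depth of clay below the ground surface: z = 2.4 + 3.8/2 = 4.3 m.
Total vertical stress at mid-clay: σ_v = 18.8×2.4 + 18.3×1.9 = 79.89 kPa.
Pore pressure: u = 9.81×(4.3 − 0) = 42.183 kPa.
Initial effective stress: σ'_0 = σ_v − u = 79.89 − 42.183 = 37.707 kPa.
Stress increase at mid-clay by the 2:1 spreading method:
Δσ ≈ qD²/(D+z)² = 205×3.1²/(3.1+4.3)² = 35.976 kPa
Final effective stress: σ'_f = 37.707 + 35.976 = 73.683 kPa.
σ'_f = 73.683 > σ'_p = 55.7 kPa, so the stress path crosses the preconsolidation pressure — recompression up to σ'_p, then virgin compression beyond:
S_c = H/(1+e₀)·[C_r·log₁₀(σ'_p/σ'_0) + C_c·log₁₀(σ'_f/σ'_p)]
    = 3.8/1.97 × [0.053×log₁₀(55.7/37.707) + 0.17×log₁₀(73.683/55.7)]
    = 1.9289 × [0.00898 + 0.020657] = 0.05717 m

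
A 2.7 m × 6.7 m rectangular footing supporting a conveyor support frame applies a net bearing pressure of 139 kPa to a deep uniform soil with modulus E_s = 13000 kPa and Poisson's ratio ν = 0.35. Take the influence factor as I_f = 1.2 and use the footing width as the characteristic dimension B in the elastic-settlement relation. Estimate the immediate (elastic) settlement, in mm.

Immediate (elastic) settlement: S_e = q·B·(1−ν²)/E_s · I_f.
S_e = 139 × 2.7 × (1 − 0.35²) / 13000 × 1.2
    = 139 × 2.7 × 0.8775 / 13000 × 1.2
    = 0.0304 m = 30.4 mm

S_e ≈ 30.4 mm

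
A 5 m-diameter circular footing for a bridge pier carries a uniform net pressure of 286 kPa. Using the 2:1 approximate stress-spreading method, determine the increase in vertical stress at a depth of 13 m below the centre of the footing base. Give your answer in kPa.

By the 2:1 method the load spreads at 1 horizontal : 2 vertical, so at depth z the loaded area has grown by z in each plan dimension:
Δσ ≈ qD²/(D+z)² = 286×5²/(5+13)² = 22.068 kPa

Δσ_z ≈ 22.1 kPa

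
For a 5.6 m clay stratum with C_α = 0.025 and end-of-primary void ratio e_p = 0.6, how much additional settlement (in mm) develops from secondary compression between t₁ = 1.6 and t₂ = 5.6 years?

S_s ≈ 47.6 mm

Secondary compression: S_s = C_α·H/(1+e_p)·log₁₀(t₂/t₁)
S_s = 0.025×5.6/(1+0.6)×log₁₀(5.6/1.6)
    = 0.0875 × 0.5441 = 0.04761 m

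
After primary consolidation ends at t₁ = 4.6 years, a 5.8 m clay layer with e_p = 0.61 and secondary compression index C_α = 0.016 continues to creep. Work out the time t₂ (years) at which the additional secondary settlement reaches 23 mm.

t₂ ≈ 11.5 years

S_s = C_α·H/(1+e_p)·log₁₀(t₂/t₁) ⇒ log₁₀(t₂/t₁) = S_s·(1+e_p)/(C_α·H).
log₁₀(t₂/t₁) = 0.023 × (1+0.61) / (0.016×5.8) = 0.399
t₂ = t₁ × 10^0.399 = 4.6 × 2.506 = 11.53 years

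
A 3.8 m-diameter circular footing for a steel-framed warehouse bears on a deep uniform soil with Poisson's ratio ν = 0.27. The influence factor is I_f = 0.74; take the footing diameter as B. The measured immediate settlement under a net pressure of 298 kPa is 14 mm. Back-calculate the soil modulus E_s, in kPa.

S_e = q·B·(1−ν²)/E_s · I_f  ⇒  E_s = q·B·(1−ν²)·I_f / S_e.
E_s = 298 × 3.8 × 0.9271 × 0.74 / 0.014 = 55490 kPa

E_s ≈ 55500 kPa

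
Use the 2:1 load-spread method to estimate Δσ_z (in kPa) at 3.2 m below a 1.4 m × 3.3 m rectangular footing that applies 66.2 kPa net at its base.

Δσ_z ≈ 10.2 kPa

By the 2:1 method the load spreads at 1 horizontal : 2 vertical, so at depth z the loaded area has grown by z in each plan dimension:
Δσ = qBL/((B+z)(L+z)) = 66.2×1.4×3.3/((1.4+3.2)(3.3+3.2)) = 10.229 kPa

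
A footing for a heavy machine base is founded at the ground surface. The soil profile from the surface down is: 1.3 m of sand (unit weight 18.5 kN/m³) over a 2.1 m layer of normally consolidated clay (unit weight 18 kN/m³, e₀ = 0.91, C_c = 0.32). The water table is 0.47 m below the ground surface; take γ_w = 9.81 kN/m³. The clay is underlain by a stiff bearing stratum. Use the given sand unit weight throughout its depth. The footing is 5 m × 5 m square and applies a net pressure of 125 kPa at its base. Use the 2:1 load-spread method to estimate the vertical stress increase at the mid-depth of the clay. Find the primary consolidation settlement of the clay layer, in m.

S_c ≈ 0.185 m

Mid-depth of clay below the ground surface: z = 1.3 + 2.1/2 = 2.35 m.
Total vertical stress at mid-clay: σ_v = 18.5×1.3 + 18×1.05 = 42.95 kPa.
Pore pressure: u = 9.81×(2.35 − 0.47) = 18.443 kPa.
Initial effective stress: σ'_0 = σ_v − u = 42.95 − 18.443 = 24.507 kPa.
Stress increase at mid-clay by the 2:1 spreading method:
Δσ = qBL/((B+z)(L+z)) = 125×5×5/((5+2.35)(5+2.35)) = 57.846 kPa
Final effective stress: σ'_f = σ'_0 + Δσ = 24.507 + 57.846 = 82.353 kPa.
Normally consolidated clay, so the full stress increment lies on the virgin compression line:
S_c = C_c·H/(1+e₀)·log₁₀(σ'_f/σ'_0) = 0.32×2.1/(1+0.91)×log₁₀(82.353/24.507)
    = 0.35183 × 0.52639 = 0.1852 m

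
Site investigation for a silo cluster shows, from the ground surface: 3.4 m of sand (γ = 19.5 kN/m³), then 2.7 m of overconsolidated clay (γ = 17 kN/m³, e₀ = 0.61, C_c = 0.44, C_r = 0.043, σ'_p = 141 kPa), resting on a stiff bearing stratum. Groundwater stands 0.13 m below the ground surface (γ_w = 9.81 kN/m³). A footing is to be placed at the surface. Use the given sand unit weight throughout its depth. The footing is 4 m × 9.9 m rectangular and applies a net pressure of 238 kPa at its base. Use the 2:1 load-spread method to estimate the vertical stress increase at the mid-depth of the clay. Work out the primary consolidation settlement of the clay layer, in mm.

Mid-depth of clay below the ground surface: z = 3.4 + 2.7/2 = 4.75 m.
Total vertical stress at mid-clay: σ_v = 19.5×3.4 + 17×1.35 = 89.25 kPa.
Pore pressure: u = 9.81×(4.75 − 0.13) = 45.322 kPa.
Initial effective stress: σ'_0 = σ_v − u = 89.25 − 45.322 = 43.928 kPa.
Stress increase at mid-clay by the 2:1 spreading method:
Δσ = qBL/((B+z)(L+z)) = 238×4×9.9/((4+4.75)(9.9+4.75)) = 73.524 kPa
Final effective stress: σ'_f = 43.928 + 73.524 = 117.45 kPa.
σ'_f = 117.45 ≤ σ'_p = 141 kPa, so the clay remains overconsolidated and only the recompression index applies:
S_c = C_r·H/(1+e₀)·log₁₀(σ'_f/σ'_0) = 0.043×2.7/1.61×log₁₀(117.45/43.928)
    = 0.072111 × 0.42711 = 0.0308 m

S_c ≈ 30.8 mm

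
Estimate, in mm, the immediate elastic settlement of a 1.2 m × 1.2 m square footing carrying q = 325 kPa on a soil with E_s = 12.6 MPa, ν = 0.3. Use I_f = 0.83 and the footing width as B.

S_e ≈ 23.4 mm

Immediate (elastic) settlement: S_e = q·B·(1−ν²)/E_s · I_f.
E_s = 12.6 MPa = 12600 kPa.
S_e = 325 × 1.2 × (1 − 0.3²) / 12600 × 0.83
    = 325 × 1.2 × 0.91 / 12600 × 0.83
    = 0.02338 m = 23.38 mm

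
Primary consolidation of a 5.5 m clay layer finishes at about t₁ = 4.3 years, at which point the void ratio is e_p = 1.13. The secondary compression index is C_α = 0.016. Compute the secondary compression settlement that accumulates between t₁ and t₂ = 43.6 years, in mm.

Secondary compression: S_s = C_α·H/(1+e_p)·log₁₀(t₂/t₁)
S_s = 0.016×5.5/(1+1.13)×log₁₀(43.6/4.3)
    = 0.04131 × 1.006 = 0.04156 m

S_s ≈ 41.6 mm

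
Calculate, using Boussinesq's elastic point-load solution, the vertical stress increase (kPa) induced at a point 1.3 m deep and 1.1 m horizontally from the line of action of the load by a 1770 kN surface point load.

Boussinesq vertical stress below a point load on an elastic half-space:
Δσ_z = 3P/(2πz²) · [1 + (r/z)²]^(−5/2)
r/z = 1.1/1.3 = 0.84615; [1+(r/z)²]^(−5/2) = 0.25925.
Δσ_z = 3×1770/(2π×1.3²) × 0.25925 = 500.07 × 0.25925 = 129.6 kPa

Δσ_z ≈ 130 kPa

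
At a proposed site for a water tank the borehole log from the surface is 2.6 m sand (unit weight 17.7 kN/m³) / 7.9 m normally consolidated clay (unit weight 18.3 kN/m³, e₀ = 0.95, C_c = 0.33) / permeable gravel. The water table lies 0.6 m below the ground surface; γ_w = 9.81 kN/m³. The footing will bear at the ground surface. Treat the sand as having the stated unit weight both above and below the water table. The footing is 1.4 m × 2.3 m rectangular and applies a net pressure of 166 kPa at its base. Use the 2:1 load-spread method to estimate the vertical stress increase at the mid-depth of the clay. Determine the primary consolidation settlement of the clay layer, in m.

Mid-depth of clay below the ground surface: z = 2.6 + 7.9/2 = 6.55 m.
Total vertical stress at mid-clay: σ_v = 17.7×2.6 + 18.3×3.95 = 118.31 kPa.
Pore pressure: u = 9.81×(6.55 − 0.6) = 58.37 kPa.
Initial effective stress: σ'_0 = σ_v − u = 118.31 − 58.37 = 59.94 kPa.
Stress increase at mid-clay by the 2:1 spreading method:
Δσ = qBL/((B+z)(L+z)) = 166×1.4×2.3/((1.4+6.55)(2.3+6.55)) = 7.5972 kPa
Final effective stress: σ'_f = σ'_0 + Δσ = 59.94 + 7.5972 = 67.537 kPa.
Normally consolidated clay, so the full stress increment lies on the virgin compression line:
S_c = C_c·H/(1+e₀)·log₁₀(σ'_f/σ'_0) = 0.33×7.9/(1+0.95)×log₁₀(67.537/59.94)
    = 1.3369 × 0.051825 = 0.06928 m

S_c ≈ 0.0693 m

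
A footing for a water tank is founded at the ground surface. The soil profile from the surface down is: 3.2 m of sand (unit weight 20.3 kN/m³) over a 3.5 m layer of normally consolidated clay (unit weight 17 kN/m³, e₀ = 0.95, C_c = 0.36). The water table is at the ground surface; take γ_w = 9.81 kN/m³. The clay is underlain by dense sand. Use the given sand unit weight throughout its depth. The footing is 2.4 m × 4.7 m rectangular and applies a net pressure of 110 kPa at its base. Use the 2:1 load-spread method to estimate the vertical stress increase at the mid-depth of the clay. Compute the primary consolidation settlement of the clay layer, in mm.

Mid-depth of clay below the ground surface: z = 3.2 + 3.5/2 = 4.95 m.
Total vertical stress at mid-clay: σ_v = 20.3×3.2 + 17×1.75 = 94.71 kPa.
Pore pressure: u = 9.81×(4.95 − 0) = 48.56 kPa.
Initial effective stress: σ'_0 = σ_v − u = 94.71 − 48.56 = 46.15 kPa.
Stress increase at mid-clay by the 2:1 spreading method:
Δσ = qBL/((B+z)(L+z)) = 110×2.4×4.7/((2.4+4.95)(4.7+4.95)) = 17.494 kPa
Final effective stress: σ'_f = σ'_0 + Δσ = 46.15 + 17.494 = 63.644 kPa.
Normally consolidated clay, so the full stress increment lies on the virgin compression line:
S_c = C_c·H/(1+e₀)·log₁₀(σ'_f/σ'_0) = 0.36×3.5/(1+0.95)×log₁₀(63.644/46.15)
    = 0.64615 × 0.13959 = 0.0902 m

S_c ≈ 90.2 mm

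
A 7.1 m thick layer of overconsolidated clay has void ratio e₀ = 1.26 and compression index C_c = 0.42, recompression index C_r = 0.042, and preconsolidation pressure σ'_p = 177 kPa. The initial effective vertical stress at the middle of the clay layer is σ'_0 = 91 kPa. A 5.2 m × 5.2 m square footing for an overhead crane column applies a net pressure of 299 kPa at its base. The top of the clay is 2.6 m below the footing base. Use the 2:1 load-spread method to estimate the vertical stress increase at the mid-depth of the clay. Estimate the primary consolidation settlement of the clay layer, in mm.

Mid-depth of clay below the footing base: z = 2.6 + 7.1/2 = 6.15 m.
Stress increase at mid-clay by the 2:1 spreading method:
Δσ = qBL/((B+z)(L+z)) = 299×5.2×5.2/((5.2+6.15)(5.2+6.15)) = 62.76 kPa
Final effective stress: σ'_f = 91 + 62.76 = 153.76 kPa.
σ'_f = 153.76 ≤ σ'_p = 177 kPa, so the clay remains overconsolidated and only the recompression index applies:
S_c = C_r·H/(1+e₀)·log₁₀(σ'_f/σ'_0) = 0.042×7.1/2.26×log₁₀(153.76/91)
    = 0.13195 × 0.2278 = 0.03006 m

S_c ≈ 30.1 mm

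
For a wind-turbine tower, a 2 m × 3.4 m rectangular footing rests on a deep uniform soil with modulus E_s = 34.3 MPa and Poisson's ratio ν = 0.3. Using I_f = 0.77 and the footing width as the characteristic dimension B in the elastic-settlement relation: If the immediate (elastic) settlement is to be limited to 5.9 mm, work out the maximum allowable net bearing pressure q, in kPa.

q ≈ 144 kPa

E_s = 34.3 MPa = 34300 kPa.
S_e = q·B·(1−ν²)/E_s · I_f  ⇒  q = S_e·E_s / (B·(1−ν²)·I_f).
q = 0.0059 × 34300 / (2 × 0.91 × 0.77) = 144.4 kPa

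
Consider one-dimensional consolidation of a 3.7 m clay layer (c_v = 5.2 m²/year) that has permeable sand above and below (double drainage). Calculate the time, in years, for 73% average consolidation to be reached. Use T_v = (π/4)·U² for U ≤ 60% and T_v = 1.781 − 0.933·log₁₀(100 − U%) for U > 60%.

t ≈ 0.293 years

Drainage path length: H_d = H/2 = 1.85 m (double drainage).
U > 60%: T_v = 1.781 − 0.933·log₁₀(100 − 73) = 0.44554.
t = T_v·H_d²/c_v = 0.44554×1.85²/5.2 = 0.2932 years.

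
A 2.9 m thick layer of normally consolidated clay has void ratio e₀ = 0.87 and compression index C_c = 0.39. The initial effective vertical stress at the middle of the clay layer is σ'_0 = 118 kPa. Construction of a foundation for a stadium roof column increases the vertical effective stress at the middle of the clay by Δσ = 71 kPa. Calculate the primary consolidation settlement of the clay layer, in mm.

Final effective stress: σ'_f = σ'_0 + Δσ = 118 + 71 = 189 kPa.
Normally consolidated clay, so the full stress increment lies on the virgin compression line:
S_c = C_c·H/(1+e₀)·log₁₀(σ'_f/σ'_0) = 0.39×2.9/(1+0.87)×log₁₀(189/118)
    = 0.60481 × 0.20458 = 0.1237 m

S_c ≈ 124 mm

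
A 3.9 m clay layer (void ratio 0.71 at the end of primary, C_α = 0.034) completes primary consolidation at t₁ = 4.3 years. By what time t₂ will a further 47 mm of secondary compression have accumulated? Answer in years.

S_s = C_α·H/(1+e_p)·log₁₀(t₂/t₁) ⇒ log₁₀(t₂/t₁) = S_s·(1+e_p)/(C_α·H).
log₁₀(t₂/t₁) = 0.047 × (1+0.71) / (0.034×3.9) = 0.6061
t₂ = t₁ × 10^0.6061 = 4.3 × 4.037 = 17.36 years

t₂ ≈ 17.4 years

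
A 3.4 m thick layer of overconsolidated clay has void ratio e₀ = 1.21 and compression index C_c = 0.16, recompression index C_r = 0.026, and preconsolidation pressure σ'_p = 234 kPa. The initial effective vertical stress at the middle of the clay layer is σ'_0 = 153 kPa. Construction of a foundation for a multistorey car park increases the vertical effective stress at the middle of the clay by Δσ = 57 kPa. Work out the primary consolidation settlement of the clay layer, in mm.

S_c ≈ 5.5 mm

Final effective stress: σ'_f = 153 + 57 = 210 kPa.
σ'_f = 210 ≤ σ'_p = 234 kPa, so the clay remains overconsolidated and only the recompression index applies:
S_c = C_r·H/(1+e₀)·log₁₀(σ'_f/σ'_0) = 0.026×3.4/2.21×log₁₀(210/153)
    = 0.040001 × 0.13753 = 0.005501 m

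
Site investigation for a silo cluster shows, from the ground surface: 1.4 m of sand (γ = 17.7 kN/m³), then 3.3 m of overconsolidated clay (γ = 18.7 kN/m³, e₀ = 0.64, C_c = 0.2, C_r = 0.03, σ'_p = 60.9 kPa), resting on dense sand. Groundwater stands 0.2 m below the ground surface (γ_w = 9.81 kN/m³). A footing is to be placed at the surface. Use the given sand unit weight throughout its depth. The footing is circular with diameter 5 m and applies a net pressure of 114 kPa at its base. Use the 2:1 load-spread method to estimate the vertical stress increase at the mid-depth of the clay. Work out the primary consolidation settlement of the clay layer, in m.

S_c ≈ 0.0491 m

Mid-depth of clay below the ground surface: z = 1.4 + 3.3/2 = 3.05 m.
Total vertical stress at mid-clay: σ_v = 17.7×1.4 + 18.7×1.65 = 55.635 kPa.
Pore pressure: u = 9.81×(3.05 − 0.2) = 27.959 kPa.
Initial effective stress: σ'_0 = σ_v − u = 55.635 − 27.959 = 27.676 kPa.
Stress increase at mid-clay by the 2:1 spreading method:
Δσ ≈ qD²/(D+z)² = 114×5²/(5+3.05)² = 43.98 kPa
Final effective stress: σ'_f = 27.676 + 43.98 = 71.656 kPa.
σ'_f = 71.656 > σ'_p = 60.9 kPa, so the stress path crosses the preconsolidation pressure — recompression up to σ'_p, then virgin compression beyond:
S_c = H/(1+e₀)·[C_r·log₁₀(σ'_p/σ'_0) + C_c·log₁₀(σ'_f/σ'_p)]
    = 3.3/1.64 × [0.03×log₁₀(60.9/27.676) + 0.2×log₁₀(71.656/60.9)]
    = 2.0122 × [0.010275 + 0.014127] = 0.0491 m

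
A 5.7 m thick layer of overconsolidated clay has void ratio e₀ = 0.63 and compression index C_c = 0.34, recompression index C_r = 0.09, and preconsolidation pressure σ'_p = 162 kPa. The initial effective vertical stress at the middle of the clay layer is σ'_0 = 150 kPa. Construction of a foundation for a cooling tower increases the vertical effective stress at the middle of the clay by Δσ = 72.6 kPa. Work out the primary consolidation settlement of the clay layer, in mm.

S_c ≈ 175 mm

Final effective stress: σ'_f = 150 + 72.6 = 222.6 kPa.
σ'_f = 222.6 > σ'_p = 162 kPa, so the stress path crosses the preconsolidation pressure — recompression up to σ'_p, then virgin compression beyond:
S_c = H/(1+e₀)·[C_r·log₁₀(σ'_p/σ'_0) + C_c·log₁₀(σ'_f/σ'_p)]
    = 5.7/1.63 × [0.09×log₁₀(162/150) + 0.34×log₁₀(222.6/162)]
    = 3.4969 × [0.0030081 + 0.046923] = 0.1746 m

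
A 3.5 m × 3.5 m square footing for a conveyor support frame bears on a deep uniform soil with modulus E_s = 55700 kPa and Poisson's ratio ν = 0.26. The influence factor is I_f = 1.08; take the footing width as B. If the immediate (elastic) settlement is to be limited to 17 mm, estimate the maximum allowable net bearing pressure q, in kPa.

q ≈ 269 kPa

S_e = q·B·(1−ν²)/E_s · I_f  ⇒  q = S_e·E_s / (B·(1−ν²)·I_f).
q = 0.017 × 55700 / (3.5 × 0.9324 × 1.08) = 268.7 kPa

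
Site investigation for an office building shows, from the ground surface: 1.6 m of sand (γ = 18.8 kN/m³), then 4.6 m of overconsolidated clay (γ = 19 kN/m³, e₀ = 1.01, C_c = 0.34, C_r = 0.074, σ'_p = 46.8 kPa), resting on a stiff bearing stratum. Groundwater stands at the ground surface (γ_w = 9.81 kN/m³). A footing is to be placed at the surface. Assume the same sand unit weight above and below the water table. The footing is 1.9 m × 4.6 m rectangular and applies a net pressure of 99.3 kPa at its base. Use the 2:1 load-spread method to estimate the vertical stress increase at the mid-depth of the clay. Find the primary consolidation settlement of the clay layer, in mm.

S_c ≈ 63.1 mm

Mid-depth of clay below the ground surface: z = 1.6 + 4.6/2 = 3.9 m.
Total vertical stress at mid-clay: σ_v = 18.8×1.6 + 19×2.3 = 73.78 kPa.
Pore pressure: u = 9.81×(3.9 − 0) = 38.259 kPa.
Initial effective stress: σ'_0 = σ_v − u = 73.78 − 38.259 = 35.521 kPa.
Stress increase at mid-clay by the 2:1 spreading method:
Δσ = qBL/((B+z)(L+z)) = 99.3×1.9×4.6/((1.9+3.9)(4.6+3.9)) = 17.604 kPa
Final effective stress: σ'_f = 35.521 + 17.604 = 53.125 kPa.
σ'_f = 53.125 > σ'_p = 46.8 kPa, so the stress path crosses the preconsolidation pressure — recompression up to σ'_p, then virgin compression beyond:
S_c = H/(1+e₀)·[C_r·log₁₀(σ'_p/σ'_0) + C_c·log₁₀(σ'_f/σ'_p)]
    = 4.6/2.01 × [0.074×log₁₀(46.8/35.521) + 0.34×log₁₀(53.125/46.8)]
    = 2.2886 × [0.0088623 + 0.018718] = 0.06312 m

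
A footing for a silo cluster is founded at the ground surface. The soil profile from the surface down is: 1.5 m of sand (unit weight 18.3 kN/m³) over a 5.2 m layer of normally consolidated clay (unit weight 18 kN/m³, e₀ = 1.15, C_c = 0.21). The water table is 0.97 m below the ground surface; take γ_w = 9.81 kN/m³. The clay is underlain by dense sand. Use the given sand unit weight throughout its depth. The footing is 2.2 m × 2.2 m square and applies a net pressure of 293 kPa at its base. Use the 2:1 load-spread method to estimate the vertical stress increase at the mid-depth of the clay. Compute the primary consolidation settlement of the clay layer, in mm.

Mid-depth of clay below the ground surface: z = 1.5 + 5.2/2 = 4.1 m.
Total vertical stress at mid-clay: σ_v = 18.3×1.5 + 18×2.6 = 74.25 kPa.
Pore pressure: u = 9.81×(4.1 − 0.97) = 30.705 kPa.
Initial effective stress: σ'_0 = σ_v − u = 74.25 − 30.705 = 43.545 kPa.
Stress increase at mid-clay by the 2:1 spreading method:
Δσ = qBL/((B+z)(L+z)) = 293×2.2×2.2/((2.2+4.1)(2.2+4.1)) = 35.73 kPa
Final effective stress: σ'_f = σ'_0 + Δσ = 43.545 + 35.73 = 79.275 kPa.
Normally consolidated clay, so the full stress increment lies on the virgin compression line:
S_c = C_c·H/(1+e₀)·log₁₀(σ'_f/σ'_0) = 0.21×5.2/(1+1.15)×log₁₀(79.275/43.545)
    = 0.50791 × 0.2602 = 0.1322 m

S_c ≈ 132 mm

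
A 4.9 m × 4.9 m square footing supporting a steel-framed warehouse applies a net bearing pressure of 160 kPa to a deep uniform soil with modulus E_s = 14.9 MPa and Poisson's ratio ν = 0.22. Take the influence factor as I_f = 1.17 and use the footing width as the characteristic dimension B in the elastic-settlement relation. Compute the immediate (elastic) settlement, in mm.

Immediate (elastic) settlement: S_e = q·B·(1−ν²)/E_s · I_f.
E_s = 14.9 MPa = 14900 kPa.
S_e = 160 × 4.9 × (1 − 0.22²) / 14900 × 1.17
    = 160 × 4.9 × 0.9516 / 14900 × 1.17
    = 0.05858 m = 58.58 mm

S_e ≈ 58.6 mm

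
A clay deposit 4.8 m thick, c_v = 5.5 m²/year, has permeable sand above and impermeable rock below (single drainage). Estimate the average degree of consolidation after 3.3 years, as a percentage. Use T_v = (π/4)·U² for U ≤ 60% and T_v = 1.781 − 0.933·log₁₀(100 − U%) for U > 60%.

Drainage path length: H_d = H = 4.8 m (single drainage).
T_v = c_v·t/H_d² = 5.5×3.3/4.8² = 0.78776.
T_v = 0.78776 corresponds to the U > 60% branch:
U = 1 − 10^((1.781 − T_v)/0.933)/100 = 0.884

U ≈ 88.4 %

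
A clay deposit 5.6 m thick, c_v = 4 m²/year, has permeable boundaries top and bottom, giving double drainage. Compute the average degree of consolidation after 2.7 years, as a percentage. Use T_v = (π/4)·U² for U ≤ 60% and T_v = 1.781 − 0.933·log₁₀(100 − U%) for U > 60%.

U ≈ 97.3 %

Drainage path length: H_d = H/2 = 2.8 m (double drainage).
T_v = c_v·t/H_d² = 4×2.7/2.8² = 1.3776.
T_v = 1.3776 corresponds to the U > 60% branch:
U = 1 − 10^((1.781 − T_v)/0.933)/100 = 0.9729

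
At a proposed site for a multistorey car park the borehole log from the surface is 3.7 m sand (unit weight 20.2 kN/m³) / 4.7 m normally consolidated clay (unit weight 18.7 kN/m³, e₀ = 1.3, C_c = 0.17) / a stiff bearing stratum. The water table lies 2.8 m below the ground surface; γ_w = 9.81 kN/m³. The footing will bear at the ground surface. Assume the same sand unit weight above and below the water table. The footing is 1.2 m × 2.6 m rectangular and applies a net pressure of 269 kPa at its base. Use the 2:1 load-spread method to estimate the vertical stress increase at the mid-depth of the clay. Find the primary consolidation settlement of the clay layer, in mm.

Mid-depth of clay below the ground surface: z = 3.7 + 4.7/2 = 6.05 m.
Total vertical stress at mid-clay: σ_v = 20.2×3.7 + 18.7×2.35 = 118.69 kPa.
Pore pressure: u = 9.81×(6.05 − 2.8) = 31.883 kPa.
Initial effective stress: σ'_0 = σ_v − u = 118.69 − 31.883 = 86.807 kPa.
Stress increase at mid-clay by the 2:1 spreading method:
Δσ = qBL/((B+z)(L+z)) = 269×1.2×2.6/((1.2+6.05)(2.6+6.05)) = 13.383 kPa
Final effective stress: σ'_f = σ'_0 + Δσ = 86.807 + 13.383 = 100.19 kPa.
Normally consolidated clay, so the full stress increment lies on the virgin compression line:
S_c = C_c·H/(1+e₀)·log₁₀(σ'_f/σ'_0) = 0.17×4.7/(1+1.3)×log₁₀(100.19/86.807)
    = 0.34739 × 0.06227 = 0.02163 m

S_c ≈ 21.6 mm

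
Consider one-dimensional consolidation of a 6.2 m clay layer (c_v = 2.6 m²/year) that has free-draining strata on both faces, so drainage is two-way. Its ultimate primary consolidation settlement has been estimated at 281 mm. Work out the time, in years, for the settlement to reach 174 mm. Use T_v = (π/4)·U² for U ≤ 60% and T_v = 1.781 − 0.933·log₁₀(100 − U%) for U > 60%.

Drainage path length: H_d = H/2 = 3.1 m (double drainage).
U = S(t)/S_ult = 174/281 = 0.6192.
U > 60%: T_v = 1.781 − 0.933·log₁₀(100 − 61.922) = 0.30623.
t = T_v·H_d²/c_v = 0.30623×3.1²/2.6 = 1.132 years.

t ≈ 1.13 years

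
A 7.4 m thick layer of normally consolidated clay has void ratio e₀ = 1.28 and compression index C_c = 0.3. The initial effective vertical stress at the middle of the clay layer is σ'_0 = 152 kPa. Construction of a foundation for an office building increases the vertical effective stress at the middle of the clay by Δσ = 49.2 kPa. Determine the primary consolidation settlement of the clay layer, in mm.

Final effective stress: σ'_f = σ'_0 + Δσ = 152 + 49.2 = 201.2 kPa.
Normally consolidated clay, so the full stress increment lies on the virgin compression line:
S_c = C_c·H/(1+e₀)·log₁₀(σ'_f/σ'_0) = 0.3×7.4/(1+1.28)×log₁₀(201.2/152)
    = 0.97368 × 0.12178 = 0.1186 m

S_c ≈ 119 mm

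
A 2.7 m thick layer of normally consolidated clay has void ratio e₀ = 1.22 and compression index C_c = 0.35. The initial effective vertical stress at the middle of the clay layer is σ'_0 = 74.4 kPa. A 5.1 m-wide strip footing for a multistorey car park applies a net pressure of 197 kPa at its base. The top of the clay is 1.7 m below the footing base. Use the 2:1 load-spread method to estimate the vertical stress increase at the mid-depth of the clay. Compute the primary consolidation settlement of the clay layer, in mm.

S_c ≈ 181 mm

Mid-depth of clay below the footing base: z = 1.7 + 2.7/2 = 3.05 m.
Stress increase at mid-clay by the 2:1 spreading method:
Δσ = qB/(B+z) = 197×5.1/(5.1+3.05) = 123.28 kPa
Final effective stress: σ'_f = σ'_0 + Δσ = 74.4 + 123.28 = 197.68 kPa.
Normally consolidated clay, so the full stress increment lies on the virgin compression line:
S_c = C_c·H/(1+e₀)·log₁₀(σ'_f/σ'_0) = 0.35×2.7/(1+1.22)×log₁₀(197.68/74.4)
    = 0.42568 × 0.42439 = 0.1807 m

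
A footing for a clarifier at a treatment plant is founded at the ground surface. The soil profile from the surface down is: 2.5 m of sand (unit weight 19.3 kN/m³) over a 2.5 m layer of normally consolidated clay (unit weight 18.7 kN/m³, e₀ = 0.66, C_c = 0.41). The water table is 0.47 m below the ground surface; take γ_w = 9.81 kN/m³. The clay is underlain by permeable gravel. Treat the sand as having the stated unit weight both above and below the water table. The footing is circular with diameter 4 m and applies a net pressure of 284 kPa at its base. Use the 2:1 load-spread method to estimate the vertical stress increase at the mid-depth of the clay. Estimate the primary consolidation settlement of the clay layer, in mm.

Mid-depth of clay below the ground surface: z = 2.5 + 2.5/2 = 3.75 m.
Total vertical stress at mid-clay: σ_v = 19.3×2.5 + 18.7×1.25 = 71.625 kPa.
Pore pressure: u = 9.81×(3.75 − 0.47) = 32.177 kPa.
Initial effective stress: σ'_0 = σ_v − u = 71.625 − 32.177 = 39.448 kPa.
Stress increase at mid-clay by the 2:1 spreading method:
Δσ ≈ qD²/(D+z)² = 284×4²/(4+3.75)² = 75.655 kPa
Final effective stress: σ'_f = σ'_0 + Δσ = 39.448 + 75.655 = 115.1 kPa.
Normally consolidated clay, so the full stress increment lies on the virgin compression line:
S_c = C_c·H/(1+e₀)·log₁₀(σ'_f/σ'_0) = 0.41×2.5/(1+0.66)×log₁₀(115.1/39.448)
    = 0.61747 × 0.46505 = 0.2872 m

S_c ≈ 287 mm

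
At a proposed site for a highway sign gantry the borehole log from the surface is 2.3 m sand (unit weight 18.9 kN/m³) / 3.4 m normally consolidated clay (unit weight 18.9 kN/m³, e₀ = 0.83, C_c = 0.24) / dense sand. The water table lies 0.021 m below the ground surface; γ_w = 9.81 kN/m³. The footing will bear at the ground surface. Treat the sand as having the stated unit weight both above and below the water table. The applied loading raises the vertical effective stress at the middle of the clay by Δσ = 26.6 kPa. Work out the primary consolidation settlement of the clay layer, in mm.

Mid-depth of clay below the ground surface: z = 2.3 + 3.4/2 = 4 m.
Total vertical stress at mid-clay: σ_v = 18.9×2.3 + 18.9×1.7 = 75.6 kPa.
Pore pressure: u = 9.81×(4 − 0.021) = 39.034 kPa.
Initial effective stress: σ'_0 = σ_v − u = 75.6 − 39.034 = 36.566 kPa.
Final effective stress: σ'_f = σ'_0 + Δσ = 36.566 + 26.6 = 63.166 kPa.
Normally consolidated clay, so the full stress increment lies on the virgin compression line:
S_c = C_c·H/(1+e₀)·log₁₀(σ'_f/σ'_0) = 0.24×3.4/(1+0.83)×log₁₀(63.166/36.566)
    = 0.4459 × 0.23741 = 0.1059 m

S_c ≈ 106 mm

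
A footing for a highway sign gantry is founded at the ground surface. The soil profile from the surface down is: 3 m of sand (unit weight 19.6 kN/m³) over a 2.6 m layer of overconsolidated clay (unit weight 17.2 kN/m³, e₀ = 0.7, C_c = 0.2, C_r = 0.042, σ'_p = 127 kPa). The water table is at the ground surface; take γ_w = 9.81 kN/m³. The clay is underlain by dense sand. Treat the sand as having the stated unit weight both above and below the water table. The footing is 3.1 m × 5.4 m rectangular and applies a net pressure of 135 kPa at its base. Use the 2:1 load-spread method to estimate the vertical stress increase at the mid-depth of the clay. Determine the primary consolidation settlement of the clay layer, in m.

Mid-depth of clay below the ground surface: z = 3 + 2.6/2 = 4.3 m.
Total vertical stress at mid-clay: σ_v = 19.6×3 + 17.2×1.3 = 81.16 kPa.
Pore pressure: u = 9.81×(4.3 − 0) = 42.183 kPa.
Initial effective stress: σ'_0 = σ_v − u = 81.16 − 42.183 = 38.977 kPa.
Stress increase at mid-clay by the 2:1 spreading method:
Δσ = qBL/((B+z)(L+z)) = 135×3.1×5.4/((3.1+4.3)(5.4+4.3)) = 31.484 kPa
Final effective stress: σ'_f = 38.977 + 31.484 = 70.461 kPa.
σ'_f = 70.461 ≤ σ'_p = 127 kPa, so the clay remains overconsolidated and only the recompression index applies:
S_c = C_r·H/(1+e₀)·log₁₀(σ'_f/σ'_0) = 0.042×2.6/1.7×log₁₀(70.461/38.977)
    = 0.064235 × 0.25714 = 0.01652 m

S_c ≈ 0.0165 m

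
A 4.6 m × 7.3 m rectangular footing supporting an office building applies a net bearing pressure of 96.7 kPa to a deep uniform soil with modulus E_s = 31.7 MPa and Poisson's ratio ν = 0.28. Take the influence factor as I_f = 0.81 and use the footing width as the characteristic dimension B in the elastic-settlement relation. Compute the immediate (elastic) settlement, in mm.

S_e ≈ 10.5 mm

Immediate (elastic) settlement: S_e = q·B·(1−ν²)/E_s · I_f.
E_s = 31.7 MPa = 31700 kPa.
S_e = 96.7 × 4.6 × (1 − 0.28²) / 31700 × 0.81
    = 96.7 × 4.6 × 0.9216 / 31700 × 0.81
    = 0.01047 m = 10.47 mm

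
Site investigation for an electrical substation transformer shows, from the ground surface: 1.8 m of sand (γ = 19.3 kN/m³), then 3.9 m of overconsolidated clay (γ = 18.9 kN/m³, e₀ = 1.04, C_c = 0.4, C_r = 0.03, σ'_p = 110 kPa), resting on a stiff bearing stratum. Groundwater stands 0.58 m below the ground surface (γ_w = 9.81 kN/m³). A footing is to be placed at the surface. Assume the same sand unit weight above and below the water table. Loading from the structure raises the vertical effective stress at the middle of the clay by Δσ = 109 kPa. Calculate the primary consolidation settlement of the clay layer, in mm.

Mid-depth of clay below the ground surface: z = 1.8 + 3.9/2 = 3.75 m.
Total vertical stress at mid-clay: σ_v = 19.3×1.8 + 18.9×1.95 = 71.595 kPa.
Pore pressure: u = 9.81×(3.75 − 0.58) = 31.098 kPa.
Initial effective stress: σ'_0 = σ_v − u = 71.595 − 31.098 = 40.497 kPa.
Final effective stress: σ'_f = 40.497 + 109 = 149.5 kPa.
σ'_f = 149.5 > σ'_p = 110 kPa, so the stress path crosses the preconsolidation pressure — recompression up to σ'_p, then virgin compression beyond:
S_c = H/(1+e₀)·[C_r·log₁₀(σ'_p/σ'_0) + C_c·log₁₀(σ'_f/σ'_p)]
    = 3.9/2.04 × [0.03×log₁₀(110/40.497) + 0.4×log₁₀(149.5/110)]
    = 1.9118 × [0.013019 + 0.053299] = 0.1268 m

S_c ≈ 127 mm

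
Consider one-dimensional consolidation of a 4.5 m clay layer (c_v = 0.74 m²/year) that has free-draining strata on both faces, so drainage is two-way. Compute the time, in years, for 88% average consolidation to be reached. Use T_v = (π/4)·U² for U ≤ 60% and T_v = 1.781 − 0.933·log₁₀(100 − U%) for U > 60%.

Drainage path length: H_d = H/2 = 2.25 m (double drainage).
U > 60%: T_v = 1.781 − 0.933·log₁₀(100 − 88) = 0.77412.
t = T_v·H_d²/c_v = 0.77412×2.25²/0.74 = 5.296 years.

t ≈ 5.3 years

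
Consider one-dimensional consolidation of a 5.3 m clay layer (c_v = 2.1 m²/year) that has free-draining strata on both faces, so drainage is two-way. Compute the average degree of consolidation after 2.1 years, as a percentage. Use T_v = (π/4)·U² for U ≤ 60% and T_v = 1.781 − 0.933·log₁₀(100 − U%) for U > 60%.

Drainage path length: H_d = H/2 = 2.65 m (double drainage).
T_v = c_v·t/H_d² = 2.1×2.1/2.65² = 0.62798.
T_v = 0.62798 corresponds to the U > 60% branch:
U = 1 − 10^((1.781 − T_v)/0.933)/100 = 0.8279

U ≈ 82.8 %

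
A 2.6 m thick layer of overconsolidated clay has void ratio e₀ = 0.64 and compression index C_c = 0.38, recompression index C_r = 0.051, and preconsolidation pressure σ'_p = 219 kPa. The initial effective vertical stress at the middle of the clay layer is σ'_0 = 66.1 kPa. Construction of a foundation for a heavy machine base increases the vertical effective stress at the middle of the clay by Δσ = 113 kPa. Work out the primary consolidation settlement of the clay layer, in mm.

Final effective stress: σ'_f = 66.1 + 113 = 179.1 kPa.
σ'_f = 179.1 ≤ σ'_p = 219 kPa, so the clay remains overconsolidated and only the recompression index applies:
S_c = C_r·H/(1+e₀)·log₁₀(σ'_f/σ'_0) = 0.051×2.6/1.64×log₁₀(179.1/66.1)
    = 0.080855 × 0.43289 = 0.035 m

S_c ≈ 35 mm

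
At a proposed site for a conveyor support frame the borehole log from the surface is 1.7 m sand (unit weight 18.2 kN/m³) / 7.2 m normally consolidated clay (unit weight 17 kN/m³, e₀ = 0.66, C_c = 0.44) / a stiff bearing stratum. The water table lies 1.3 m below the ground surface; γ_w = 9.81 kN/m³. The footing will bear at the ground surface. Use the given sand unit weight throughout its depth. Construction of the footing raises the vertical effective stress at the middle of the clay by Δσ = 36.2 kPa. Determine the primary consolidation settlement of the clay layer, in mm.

S_c ≈ 432 mm

Mid-depth of clay below the ground surface: z = 1.7 + 7.2/2 = 5.3 m.
Total vertical stress at mid-clay: σ_v = 18.2×1.7 + 17×3.6 = 92.14 kPa.
Pore pressure: u = 9.81×(5.3 − 1.3) = 39.24 kPa.
Initial effective stress: σ'_0 = σ_v − u = 92.14 − 39.24 = 52.9 kPa.
Final effective stress: σ'_f = σ'_0 + Δσ = 52.9 + 36.2 = 89.1 kPa.
Normally consolidated clay, so the full stress increment lies on the virgin compression line:
S_c = C_c·H/(1+e₀)·log₁₀(σ'_f/σ'_0) = 0.44×7.2/(1+0.66)×log₁₀(89.1/52.9)
    = 1.9084 × 0.22642 = 0.4321 m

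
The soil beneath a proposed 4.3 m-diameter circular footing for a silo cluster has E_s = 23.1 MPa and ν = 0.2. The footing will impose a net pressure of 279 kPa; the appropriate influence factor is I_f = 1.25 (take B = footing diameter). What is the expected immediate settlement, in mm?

S_e ≈ 62.3 mm

Immediate (elastic) settlement: S_e = q·B·(1−ν²)/E_s · I_f.
E_s = 23.1 MPa = 23100 kPa.
S_e = 279 × 4.3 × (1 − 0.2²) / 23100 × 1.25
    = 279 × 4.3 × 0.96 / 23100 × 1.25
    = 0.06232 m = 62.32 mm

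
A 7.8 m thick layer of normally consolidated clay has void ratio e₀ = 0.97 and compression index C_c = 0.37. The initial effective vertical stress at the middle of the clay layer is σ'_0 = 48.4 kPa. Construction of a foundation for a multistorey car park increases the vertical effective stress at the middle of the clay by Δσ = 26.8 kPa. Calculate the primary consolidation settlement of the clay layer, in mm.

S_c ≈ 280 mm

Final effective stress: σ'_f = σ'_0 + Δσ = 48.4 + 26.8 = 75.2 kPa.
Normally consolidated clay, so the full stress increment lies on the virgin compression line:
S_c = C_c·H/(1+e₀)·log₁₀(σ'_f/σ'_0) = 0.37×7.8/(1+0.97)×log₁₀(75.2/48.4)
    = 1.465 × 0.19137 = 0.2804 m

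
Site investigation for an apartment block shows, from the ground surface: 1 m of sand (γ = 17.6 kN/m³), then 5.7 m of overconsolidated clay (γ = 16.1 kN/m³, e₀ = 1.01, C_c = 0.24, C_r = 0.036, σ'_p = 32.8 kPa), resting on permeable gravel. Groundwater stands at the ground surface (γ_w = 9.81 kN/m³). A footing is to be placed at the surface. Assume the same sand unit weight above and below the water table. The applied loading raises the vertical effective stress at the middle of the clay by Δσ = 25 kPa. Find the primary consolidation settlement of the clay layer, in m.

Mid-depth of clay below the ground surface: z = 1 + 5.7/2 = 3.85 m.
Total vertical stress at mid-clay: σ_v = 17.6×1 + 16.1×2.85 = 63.485 kPa.
Pore pressure: u = 9.81×(3.85 − 0) = 37.769 kPa.
Initial effective stress: σ'_0 = σ_v − u = 63.485 − 37.769 = 25.716 kPa.
Final effective stress: σ'_f = 25.716 + 25 = 50.716 kPa.
σ'_f = 50.716 > σ'_p = 32.8 kPa, so the stress path crosses the preconsolidation pressure — recompression up to σ'_p, then virgin compression beyond:
S_c = H/(1+e₀)·[C_r·log₁₀(σ'_p/σ'_0) + C_c·log₁₀(σ'_f/σ'_p)]
    = 5.7/2.01 × [0.036×log₁₀(32.8/25.716) + 0.24×log₁₀(50.716/32.8)]
    = 2.8358 × [0.0038041 + 0.045425] = 0.1396 m

S_c ≈ 0.14 m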